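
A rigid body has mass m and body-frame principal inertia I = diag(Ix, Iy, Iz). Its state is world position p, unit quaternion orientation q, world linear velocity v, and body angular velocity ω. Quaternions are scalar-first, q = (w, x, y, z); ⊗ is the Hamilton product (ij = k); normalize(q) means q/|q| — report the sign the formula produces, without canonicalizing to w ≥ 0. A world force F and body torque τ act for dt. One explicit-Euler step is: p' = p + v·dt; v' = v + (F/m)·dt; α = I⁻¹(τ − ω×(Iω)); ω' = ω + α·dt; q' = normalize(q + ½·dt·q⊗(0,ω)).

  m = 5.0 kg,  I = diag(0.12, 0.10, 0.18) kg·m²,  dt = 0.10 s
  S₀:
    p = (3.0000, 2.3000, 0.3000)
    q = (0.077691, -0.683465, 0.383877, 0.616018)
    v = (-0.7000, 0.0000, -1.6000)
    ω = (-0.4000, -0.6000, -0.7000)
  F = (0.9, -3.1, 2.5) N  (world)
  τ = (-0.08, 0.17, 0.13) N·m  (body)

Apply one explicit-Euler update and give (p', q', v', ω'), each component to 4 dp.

a = (0.1800, -0.6200, 0.5000)
p' = p + v·dt = (2.9300, 2.3000, 0.1400)
v' = v + a·dt = (-0.6820, -0.0620, -1.5500)
precession coupling ω×(Iω) = (0.0336, -0.0168, -0.0048)
(τ − ω×Iω)/I = (-0.9467, 1.8680, 0.7489)
new body rate ω' = (-0.4947, -0.4132, -0.6251)
Hamilton product q⊗(0,ω) = (0.3881528, 0.0698205, -0.7714473, 0.5092461)
updated quaternion q' = (0.0970, -0.6791, 0.3449, 0.6407)

p' = (2.9300, 2.3000, 0.1400)
q' = (0.0970, -0.6791, 0.3449, 0.6407)
v' = (-0.6820, -0.0620, -1.5500)
ω' = (-0.4947, -0.4132, -0.6251)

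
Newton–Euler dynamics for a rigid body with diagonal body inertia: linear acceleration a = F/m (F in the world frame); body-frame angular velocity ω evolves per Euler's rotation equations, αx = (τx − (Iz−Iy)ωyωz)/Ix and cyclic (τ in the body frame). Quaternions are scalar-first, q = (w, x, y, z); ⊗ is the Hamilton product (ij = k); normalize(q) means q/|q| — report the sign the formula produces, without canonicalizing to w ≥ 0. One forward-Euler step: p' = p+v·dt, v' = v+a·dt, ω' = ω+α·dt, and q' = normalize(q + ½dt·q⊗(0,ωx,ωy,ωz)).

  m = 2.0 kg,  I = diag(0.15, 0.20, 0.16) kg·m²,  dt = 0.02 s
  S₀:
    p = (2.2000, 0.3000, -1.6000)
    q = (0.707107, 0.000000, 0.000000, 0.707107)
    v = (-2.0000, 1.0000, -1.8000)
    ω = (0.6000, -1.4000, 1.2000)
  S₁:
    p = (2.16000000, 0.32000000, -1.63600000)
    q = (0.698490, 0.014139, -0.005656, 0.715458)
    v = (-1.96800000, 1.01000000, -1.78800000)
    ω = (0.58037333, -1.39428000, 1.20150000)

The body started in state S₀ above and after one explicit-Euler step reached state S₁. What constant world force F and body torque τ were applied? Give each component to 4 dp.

F = (3.2000, 1.0000, 1.2000)
τ = (-0.0800, 0.0500, -0.0300)

Δv = v₁−v₀ = (0.03200000, 0.01000000, 0.01200000)
applied force F = (3.2000, 1.0000, 1.2000)
rate change Δω = (-0.01962667, 0.00572000, 0.00150000)
I·α + gyro = (-0.0800, 0.0500, -0.0300)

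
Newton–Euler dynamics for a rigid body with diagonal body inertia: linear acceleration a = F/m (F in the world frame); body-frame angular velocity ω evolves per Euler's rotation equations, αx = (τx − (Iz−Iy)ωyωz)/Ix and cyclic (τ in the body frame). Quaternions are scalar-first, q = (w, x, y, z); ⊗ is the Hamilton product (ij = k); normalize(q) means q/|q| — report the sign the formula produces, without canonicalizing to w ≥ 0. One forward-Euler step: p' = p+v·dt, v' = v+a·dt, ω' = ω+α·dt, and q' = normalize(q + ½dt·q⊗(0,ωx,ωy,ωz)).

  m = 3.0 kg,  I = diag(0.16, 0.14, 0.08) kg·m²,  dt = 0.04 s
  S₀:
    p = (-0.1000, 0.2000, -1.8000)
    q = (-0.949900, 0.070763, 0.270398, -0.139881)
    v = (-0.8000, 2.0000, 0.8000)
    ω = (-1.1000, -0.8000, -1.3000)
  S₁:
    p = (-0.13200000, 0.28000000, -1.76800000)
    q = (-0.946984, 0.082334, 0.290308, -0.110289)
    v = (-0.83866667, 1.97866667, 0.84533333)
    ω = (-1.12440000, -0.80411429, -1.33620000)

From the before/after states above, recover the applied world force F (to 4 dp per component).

Δv = v₁−v₀ = (-0.03866667, -0.02133333, 0.04533333)
F = m·Δv/dt = (-2.9000, -1.6000, 3.4000)

F = (-2.9000, -1.6000, 3.4000)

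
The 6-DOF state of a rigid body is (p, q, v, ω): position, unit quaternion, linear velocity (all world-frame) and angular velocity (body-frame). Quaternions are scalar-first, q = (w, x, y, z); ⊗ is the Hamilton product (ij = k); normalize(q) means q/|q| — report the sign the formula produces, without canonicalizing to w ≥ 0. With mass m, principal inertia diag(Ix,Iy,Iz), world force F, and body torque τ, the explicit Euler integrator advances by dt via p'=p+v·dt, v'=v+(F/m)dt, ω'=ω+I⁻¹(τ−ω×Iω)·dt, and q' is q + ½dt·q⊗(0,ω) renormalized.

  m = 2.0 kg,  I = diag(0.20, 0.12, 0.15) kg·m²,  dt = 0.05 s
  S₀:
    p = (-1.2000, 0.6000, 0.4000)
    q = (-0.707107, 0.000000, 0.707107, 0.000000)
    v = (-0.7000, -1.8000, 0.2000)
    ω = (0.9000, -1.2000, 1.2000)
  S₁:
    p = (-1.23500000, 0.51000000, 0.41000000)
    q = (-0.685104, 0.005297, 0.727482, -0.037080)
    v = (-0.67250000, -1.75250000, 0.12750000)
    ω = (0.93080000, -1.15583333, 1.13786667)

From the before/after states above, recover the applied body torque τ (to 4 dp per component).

rate change Δω = (0.03080000, 0.04416667, -0.06213333)
I·α + gyro = (0.0800, 0.1600, -0.1000)

τ = (0.0800, 0.1600, -0.1000)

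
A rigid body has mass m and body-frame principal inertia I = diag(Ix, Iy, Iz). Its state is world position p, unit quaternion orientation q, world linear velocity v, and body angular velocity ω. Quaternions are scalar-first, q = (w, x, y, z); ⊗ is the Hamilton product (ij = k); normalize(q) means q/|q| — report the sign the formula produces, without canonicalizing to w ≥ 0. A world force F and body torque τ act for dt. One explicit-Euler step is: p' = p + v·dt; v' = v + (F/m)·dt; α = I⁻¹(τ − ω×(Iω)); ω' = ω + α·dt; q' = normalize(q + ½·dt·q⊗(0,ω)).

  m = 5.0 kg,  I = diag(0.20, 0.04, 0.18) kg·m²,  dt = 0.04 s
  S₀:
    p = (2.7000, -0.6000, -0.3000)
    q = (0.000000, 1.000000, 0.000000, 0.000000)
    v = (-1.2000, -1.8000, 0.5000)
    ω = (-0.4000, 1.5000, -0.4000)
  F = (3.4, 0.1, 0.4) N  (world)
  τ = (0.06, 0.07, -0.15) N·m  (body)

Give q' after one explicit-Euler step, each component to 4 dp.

q' = (0.0080, 0.9995, 0.0080, 0.0300)

2q̇ = q⊗(0,ω) = (0.4000000, 0.0000000, 0.4000000, 1.5000000)
updated quaternion q' = (0.0080, 0.9995, 0.0080, 0.0300)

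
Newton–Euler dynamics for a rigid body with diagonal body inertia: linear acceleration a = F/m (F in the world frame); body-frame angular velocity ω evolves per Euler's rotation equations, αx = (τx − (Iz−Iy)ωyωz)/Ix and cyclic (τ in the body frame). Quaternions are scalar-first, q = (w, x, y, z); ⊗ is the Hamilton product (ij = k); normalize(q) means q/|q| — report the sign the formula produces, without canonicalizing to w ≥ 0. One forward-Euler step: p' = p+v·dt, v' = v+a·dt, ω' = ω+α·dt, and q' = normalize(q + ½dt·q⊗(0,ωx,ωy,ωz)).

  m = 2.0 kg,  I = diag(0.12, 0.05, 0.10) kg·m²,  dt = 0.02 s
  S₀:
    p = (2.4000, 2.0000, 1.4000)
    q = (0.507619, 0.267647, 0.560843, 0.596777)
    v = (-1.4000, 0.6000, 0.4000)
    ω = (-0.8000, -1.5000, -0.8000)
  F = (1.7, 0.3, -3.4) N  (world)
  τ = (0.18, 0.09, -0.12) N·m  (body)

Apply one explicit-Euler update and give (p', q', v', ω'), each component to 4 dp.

precession coupling ω×(Iω) = (0.0600, 0.0128, -0.0840)
(τ − ω×Iω)/I = (1.0000, 1.5440, -0.3600)
ω + α·dt = (-0.7800, -1.4691, -0.8072)
2q̇ = q⊗(0,ω) = (1.5328037, 0.0403959, -1.0247325, -0.3588913)
q' = normalize(q + ½dt·q⊗(0,ω)) = (0.5229, 0.2680, 0.5505, 0.5931)
p' = p + v·dt = (2.3720, 2.0120, 1.4080)
new velocity v' = (-1.3830, 0.6030, 0.3660)

p' = (2.3720, 2.0120, 1.4080)
q' = (0.5229, 0.2680, 0.5505, 0.5931)
v' = (-1.3830, 0.6030, 0.3660)
ω' = (-0.7800, -1.4691, -0.8072)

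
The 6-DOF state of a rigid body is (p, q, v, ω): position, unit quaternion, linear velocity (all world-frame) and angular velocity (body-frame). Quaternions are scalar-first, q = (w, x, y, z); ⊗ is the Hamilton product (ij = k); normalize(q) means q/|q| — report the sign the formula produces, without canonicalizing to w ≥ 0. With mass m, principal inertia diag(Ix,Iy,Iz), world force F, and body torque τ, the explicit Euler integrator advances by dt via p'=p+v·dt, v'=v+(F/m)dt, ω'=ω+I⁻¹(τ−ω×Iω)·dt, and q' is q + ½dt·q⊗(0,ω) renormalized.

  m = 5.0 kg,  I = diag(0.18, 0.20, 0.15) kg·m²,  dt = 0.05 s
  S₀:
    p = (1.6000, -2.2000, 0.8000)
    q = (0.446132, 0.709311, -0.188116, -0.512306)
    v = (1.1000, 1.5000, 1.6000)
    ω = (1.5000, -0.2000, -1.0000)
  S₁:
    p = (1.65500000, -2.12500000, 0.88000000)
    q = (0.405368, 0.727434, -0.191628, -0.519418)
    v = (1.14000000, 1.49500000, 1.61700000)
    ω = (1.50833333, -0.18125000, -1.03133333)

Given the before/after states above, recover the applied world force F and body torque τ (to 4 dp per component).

v₁ − v₀ = (0.04000000, -0.00500000, 0.01700000)
applied force F = (4.0000, -0.5000, 1.7000)
Δω = ω₁−ω₀ = (0.00833333, 0.01875000, -0.03133333)
ω₀×(Iω₀) = (-0.0100, -0.0450, -0.0060)
applied torque τ = (0.0200, 0.0300, -0.1000)

F = (4.0000, -0.5000, 1.7000)
τ = (0.0200, 0.0300, -0.1000)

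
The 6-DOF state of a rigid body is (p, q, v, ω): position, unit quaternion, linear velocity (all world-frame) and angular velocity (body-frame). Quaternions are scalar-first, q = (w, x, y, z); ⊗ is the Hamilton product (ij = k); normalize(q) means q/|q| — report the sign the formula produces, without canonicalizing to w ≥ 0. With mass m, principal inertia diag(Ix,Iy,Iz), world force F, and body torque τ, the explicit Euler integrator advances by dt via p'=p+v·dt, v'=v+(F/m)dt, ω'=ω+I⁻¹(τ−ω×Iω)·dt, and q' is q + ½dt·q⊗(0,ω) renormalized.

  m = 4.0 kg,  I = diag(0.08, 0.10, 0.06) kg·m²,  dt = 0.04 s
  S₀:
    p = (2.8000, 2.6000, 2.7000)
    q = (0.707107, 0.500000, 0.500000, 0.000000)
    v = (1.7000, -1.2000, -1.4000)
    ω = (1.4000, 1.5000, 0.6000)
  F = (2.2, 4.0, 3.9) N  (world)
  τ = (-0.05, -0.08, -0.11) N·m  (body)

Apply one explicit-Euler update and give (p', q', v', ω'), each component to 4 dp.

p' = (2.8680, 2.5520, 2.6440)
q' = (0.6775, 0.5253, 0.5147, 0.0095)
v' = (1.7220, -1.1600, -1.3610)
ω' = (1.3930, 1.4613, 0.4987)

a = (0.5500, 1.0000, 0.9750)
p + v·dt = (2.8680, 2.5520, 2.6440)
v' = v + a·dt = (1.7220, -1.1600, -1.3610)
α = I⁻¹(τ − ω×Iω) = (-0.1750, -0.9680, -2.5333)
ω' = ω + α·dt = (1.3930, 1.4613, 0.4987)
q⊗(0,ω) = (-1.4500000, 1.2899498, 0.7606605, 0.4742642)
q + ½dt·q⊗(0,ω), renormalized = (0.6775, 0.5253, 0.5147, 0.0095)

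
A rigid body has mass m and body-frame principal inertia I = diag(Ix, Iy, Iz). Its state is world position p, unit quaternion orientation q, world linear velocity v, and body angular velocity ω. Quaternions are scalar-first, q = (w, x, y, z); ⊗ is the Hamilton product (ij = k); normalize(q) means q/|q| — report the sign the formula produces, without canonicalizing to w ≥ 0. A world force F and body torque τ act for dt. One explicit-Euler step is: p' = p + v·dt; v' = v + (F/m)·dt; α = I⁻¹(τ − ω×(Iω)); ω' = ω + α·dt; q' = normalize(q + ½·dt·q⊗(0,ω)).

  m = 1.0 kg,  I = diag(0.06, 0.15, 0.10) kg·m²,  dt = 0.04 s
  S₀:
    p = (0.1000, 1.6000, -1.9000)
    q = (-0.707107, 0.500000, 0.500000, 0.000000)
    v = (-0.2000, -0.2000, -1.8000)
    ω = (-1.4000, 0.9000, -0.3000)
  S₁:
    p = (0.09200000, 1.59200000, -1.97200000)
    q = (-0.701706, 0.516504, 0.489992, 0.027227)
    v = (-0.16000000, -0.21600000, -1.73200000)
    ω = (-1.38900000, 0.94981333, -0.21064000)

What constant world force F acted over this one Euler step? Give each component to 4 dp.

F = (1.0000, -0.4000, 1.7000)

Δv = v₁−v₀ = (0.04000000, -0.01600000, 0.06800000)
F = m·Δv/dt = (1.0000, -0.4000, 1.7000)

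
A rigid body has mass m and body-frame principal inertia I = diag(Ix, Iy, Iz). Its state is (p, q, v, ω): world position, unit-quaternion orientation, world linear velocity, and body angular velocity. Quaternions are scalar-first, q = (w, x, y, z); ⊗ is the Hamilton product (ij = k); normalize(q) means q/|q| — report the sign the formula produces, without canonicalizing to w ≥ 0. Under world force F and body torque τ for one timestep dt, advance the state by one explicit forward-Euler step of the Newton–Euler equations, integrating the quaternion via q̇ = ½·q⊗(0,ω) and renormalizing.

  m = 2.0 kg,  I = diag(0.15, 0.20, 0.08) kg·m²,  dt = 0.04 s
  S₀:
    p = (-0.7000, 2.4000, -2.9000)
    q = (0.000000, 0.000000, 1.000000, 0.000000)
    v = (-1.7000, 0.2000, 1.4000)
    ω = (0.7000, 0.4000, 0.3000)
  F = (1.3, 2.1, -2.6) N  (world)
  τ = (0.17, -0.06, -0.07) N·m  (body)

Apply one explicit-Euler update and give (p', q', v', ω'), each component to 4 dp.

α = I⁻¹(τ − ω×Iω) = (1.2293, -0.3735, -1.0500)
ω' = ω + α·dt = (0.7492, 0.3851, 0.2580)
2q̇ = q⊗(0,ω) = (-0.4000000, 0.3000000, 0.0000000, -0.7000000)
q + ½dt·q⊗(0,ω), renormalized = (-0.0080, 0.0060, 0.9999, -0.0140)
p' = p + v·dt = (-0.7680, 2.4080, -2.8440)
v' = v + a·dt = (-1.6740, 0.2420, 1.3480)

p' = (-0.7680, 2.4080, -2.8440)
q' = (-0.0080, 0.0060, 0.9999, -0.0140)
v' = (-1.6740, 0.2420, 1.3480)
ω' = (0.7492, 0.3851, 0.2580)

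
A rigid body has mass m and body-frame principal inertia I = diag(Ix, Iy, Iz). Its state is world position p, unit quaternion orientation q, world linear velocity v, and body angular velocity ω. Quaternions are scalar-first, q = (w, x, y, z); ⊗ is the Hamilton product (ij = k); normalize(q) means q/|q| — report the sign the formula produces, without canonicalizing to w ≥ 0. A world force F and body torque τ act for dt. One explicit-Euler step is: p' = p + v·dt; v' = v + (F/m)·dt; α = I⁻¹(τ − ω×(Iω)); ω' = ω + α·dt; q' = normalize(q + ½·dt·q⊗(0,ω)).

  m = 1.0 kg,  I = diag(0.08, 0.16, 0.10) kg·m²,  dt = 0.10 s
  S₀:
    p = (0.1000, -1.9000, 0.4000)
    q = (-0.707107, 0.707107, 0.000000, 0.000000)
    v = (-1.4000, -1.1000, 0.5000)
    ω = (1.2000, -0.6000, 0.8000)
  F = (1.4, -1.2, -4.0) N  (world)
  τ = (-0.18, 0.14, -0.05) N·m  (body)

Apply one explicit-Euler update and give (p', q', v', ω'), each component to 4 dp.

p' = (-0.0400, -2.0100, 0.4500)
q' = (-0.7473, 0.6627, -0.0070, -0.0493)
v' = (-1.2600, -1.2200, 0.1000)
ω' = (0.9390, -0.5005, 0.8076)

a = (1.4000, -1.2000, -4.0000)
p' = p + v·dt = (-0.0400, -2.0100, 0.4500)
new velocity v' = (-1.2600, -1.2200, 0.1000)
(τ − ω×Iω)/I = (-2.6100, 0.9950, 0.0760)
ω' = ω + α·dt = (0.9390, -0.5005, 0.8076)
2q̇ = q⊗(0,ω) = (-0.8485284, -0.8485284, -0.1414214, -0.9899498)
updated quaternion q' = (-0.7473, 0.6627, -0.0070, -0.0493)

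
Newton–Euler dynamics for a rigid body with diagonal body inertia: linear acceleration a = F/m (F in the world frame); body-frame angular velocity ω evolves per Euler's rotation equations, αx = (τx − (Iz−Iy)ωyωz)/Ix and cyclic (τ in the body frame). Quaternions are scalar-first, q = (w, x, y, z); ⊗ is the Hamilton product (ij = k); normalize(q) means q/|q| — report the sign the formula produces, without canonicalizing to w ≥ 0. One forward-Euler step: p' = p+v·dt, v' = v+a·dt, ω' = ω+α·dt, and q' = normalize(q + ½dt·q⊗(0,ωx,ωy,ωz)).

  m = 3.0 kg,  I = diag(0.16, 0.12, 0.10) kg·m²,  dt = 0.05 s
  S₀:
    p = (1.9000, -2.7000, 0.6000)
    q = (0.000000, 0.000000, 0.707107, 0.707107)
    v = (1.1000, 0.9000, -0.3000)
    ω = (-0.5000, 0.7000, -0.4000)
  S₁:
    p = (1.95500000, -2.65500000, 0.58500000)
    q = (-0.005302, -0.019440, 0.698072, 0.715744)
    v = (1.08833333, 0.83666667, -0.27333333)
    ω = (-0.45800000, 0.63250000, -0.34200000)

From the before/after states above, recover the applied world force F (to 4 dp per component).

F = (-0.7000, -3.8000, 1.6000)

v₁ − v₀ = (-0.01166667, -0.06333333, 0.02666667)
F = m·Δv/dt = (-0.7000, -3.8000, 1.6000)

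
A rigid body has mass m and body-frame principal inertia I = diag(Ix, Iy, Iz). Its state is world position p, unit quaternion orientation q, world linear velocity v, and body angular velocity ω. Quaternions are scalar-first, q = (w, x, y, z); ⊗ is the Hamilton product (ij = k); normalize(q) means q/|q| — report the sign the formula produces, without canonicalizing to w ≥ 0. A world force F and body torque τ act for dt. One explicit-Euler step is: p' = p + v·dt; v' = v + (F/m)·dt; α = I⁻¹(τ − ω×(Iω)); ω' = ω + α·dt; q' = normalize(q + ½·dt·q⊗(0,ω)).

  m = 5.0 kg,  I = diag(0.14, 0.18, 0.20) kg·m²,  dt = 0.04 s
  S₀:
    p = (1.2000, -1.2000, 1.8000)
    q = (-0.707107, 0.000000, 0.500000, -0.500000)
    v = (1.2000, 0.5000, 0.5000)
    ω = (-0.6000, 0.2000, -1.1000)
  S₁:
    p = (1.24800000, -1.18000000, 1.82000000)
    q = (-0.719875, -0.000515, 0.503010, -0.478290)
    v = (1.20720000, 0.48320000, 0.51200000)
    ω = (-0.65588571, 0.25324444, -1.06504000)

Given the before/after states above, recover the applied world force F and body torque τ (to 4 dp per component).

F = (0.9000, -2.1000, 1.5000)
τ = (-0.2000, 0.2000, 0.1700)

rate change Δω = (-0.05588571, 0.05324444, 0.03496000)
I·α + gyro = (-0.2000, 0.2000, 0.1700)
v₁ − v₀ = (0.00720000, -0.01680000, 0.01200000)
F = m·Δv/dt = (0.9000, -2.1000, 1.5000)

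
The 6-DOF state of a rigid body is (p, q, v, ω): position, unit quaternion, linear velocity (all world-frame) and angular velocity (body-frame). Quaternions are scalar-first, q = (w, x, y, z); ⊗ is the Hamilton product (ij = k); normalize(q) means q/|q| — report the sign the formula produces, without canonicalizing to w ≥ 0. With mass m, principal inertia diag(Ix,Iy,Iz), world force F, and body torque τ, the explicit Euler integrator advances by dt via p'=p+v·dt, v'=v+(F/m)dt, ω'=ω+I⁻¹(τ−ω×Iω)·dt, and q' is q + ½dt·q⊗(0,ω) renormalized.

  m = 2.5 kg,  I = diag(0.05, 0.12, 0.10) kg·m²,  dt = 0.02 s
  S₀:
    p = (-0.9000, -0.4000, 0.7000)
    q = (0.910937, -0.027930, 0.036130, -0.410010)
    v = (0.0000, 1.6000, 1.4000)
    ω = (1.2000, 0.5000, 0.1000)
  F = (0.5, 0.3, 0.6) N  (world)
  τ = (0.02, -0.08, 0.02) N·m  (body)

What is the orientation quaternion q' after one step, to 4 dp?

q' = (0.9114, -0.0149, 0.0358, -0.4096)

Hamilton product q⊗(0,ω) = (0.0564520, 1.3017424, -0.0337505, 0.0337727)
q + ½dt·q⊗(0,ω), renormalized = (0.9114, -0.0149, 0.0358, -0.4096)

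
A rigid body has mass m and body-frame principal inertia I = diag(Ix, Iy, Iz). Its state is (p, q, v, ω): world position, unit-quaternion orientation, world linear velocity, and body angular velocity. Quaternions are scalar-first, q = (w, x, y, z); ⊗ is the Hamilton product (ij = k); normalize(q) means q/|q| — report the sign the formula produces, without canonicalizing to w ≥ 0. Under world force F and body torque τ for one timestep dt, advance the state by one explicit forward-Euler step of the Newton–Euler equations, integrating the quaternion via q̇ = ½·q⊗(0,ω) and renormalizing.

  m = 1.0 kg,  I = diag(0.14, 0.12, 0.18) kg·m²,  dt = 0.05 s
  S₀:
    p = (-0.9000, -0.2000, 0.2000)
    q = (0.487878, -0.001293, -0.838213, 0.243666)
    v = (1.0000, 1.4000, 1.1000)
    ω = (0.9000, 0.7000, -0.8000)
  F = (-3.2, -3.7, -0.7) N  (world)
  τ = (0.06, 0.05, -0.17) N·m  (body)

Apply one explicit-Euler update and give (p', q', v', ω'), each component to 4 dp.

p' = (-0.8500, -0.1300, 0.2550)
q' = (0.5071, 0.0222, -0.8237, 0.2526)
v' = (0.8400, 1.2150, 1.0650)
ω' = (0.9334, 0.7088, -0.8437)

linear accel F/m = (-3.2000, -3.7000, -0.7000)
new position p' = (-0.8500, -0.1300, 0.2550)
v + (F/m)dt = (0.8400, 1.2150, 1.0650)
precession coupling ω×(Iω) = (-0.0336, 0.0288, -0.0126)
angular accel α = (0.6686, 0.1767, -0.8744)
ω' = ω + α·dt = (0.9334, 0.7088, -0.8437)
Hamilton product q⊗(0,ω) = (0.7828456, 0.9390944, 0.5597796, 0.3631842)
updated quaternion q' = (0.5071, 0.0222, -0.8237, 0.2526)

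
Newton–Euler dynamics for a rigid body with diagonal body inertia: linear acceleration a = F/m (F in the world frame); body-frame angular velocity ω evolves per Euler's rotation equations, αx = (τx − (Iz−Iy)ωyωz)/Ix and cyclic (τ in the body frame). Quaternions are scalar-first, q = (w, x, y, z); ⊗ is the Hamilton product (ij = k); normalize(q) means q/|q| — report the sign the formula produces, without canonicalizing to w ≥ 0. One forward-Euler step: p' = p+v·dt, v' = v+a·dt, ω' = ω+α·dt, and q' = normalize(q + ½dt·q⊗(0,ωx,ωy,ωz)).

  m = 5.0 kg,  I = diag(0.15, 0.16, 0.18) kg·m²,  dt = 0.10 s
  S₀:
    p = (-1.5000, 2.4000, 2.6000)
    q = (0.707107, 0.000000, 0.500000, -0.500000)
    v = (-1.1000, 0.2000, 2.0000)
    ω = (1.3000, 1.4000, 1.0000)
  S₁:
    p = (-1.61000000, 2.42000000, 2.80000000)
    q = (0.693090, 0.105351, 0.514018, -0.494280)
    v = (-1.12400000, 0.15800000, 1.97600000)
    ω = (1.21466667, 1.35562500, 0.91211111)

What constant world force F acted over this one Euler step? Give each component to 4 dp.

v₁ − v₀ = (-0.02400000, -0.04200000, -0.02400000)
applied force F = (-1.2000, -2.1000, -1.2000)

F = (-1.2000, -2.1000, -1.2000)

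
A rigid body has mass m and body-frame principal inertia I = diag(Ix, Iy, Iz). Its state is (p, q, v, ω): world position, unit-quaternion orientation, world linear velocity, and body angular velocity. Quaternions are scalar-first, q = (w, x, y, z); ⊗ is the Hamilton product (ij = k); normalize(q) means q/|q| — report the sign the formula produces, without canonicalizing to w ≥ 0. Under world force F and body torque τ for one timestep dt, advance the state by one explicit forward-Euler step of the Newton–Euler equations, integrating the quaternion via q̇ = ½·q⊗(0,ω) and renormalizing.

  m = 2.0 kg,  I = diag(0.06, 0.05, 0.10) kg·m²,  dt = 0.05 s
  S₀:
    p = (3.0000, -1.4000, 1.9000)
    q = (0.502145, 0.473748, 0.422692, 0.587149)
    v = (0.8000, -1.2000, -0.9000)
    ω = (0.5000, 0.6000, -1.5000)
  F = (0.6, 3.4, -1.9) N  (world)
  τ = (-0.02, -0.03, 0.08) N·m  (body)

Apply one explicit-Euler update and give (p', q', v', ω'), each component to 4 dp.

p' = (3.0400, -1.4600, 1.8550)
q' = (0.5114, 0.4550, 0.4549, 0.5696)
v' = (0.8150, -1.1150, -0.9475)
ω' = (0.5208, 0.5400, -1.4585)

linear accel F/m = (0.3000, 1.7000, -0.9500)
p' = p + v·dt = (3.0400, -1.4600, 1.8550)
new velocity v' = (0.8150, -1.1150, -0.9475)
angular accel α = (0.4167, -1.2000, 0.8300)
ω' = ω + α·dt = (0.5208, 0.5400, -1.4585)
Hamilton product q⊗(0,ω) = (0.3902343, -0.7352549, 1.3054835, -0.6803147)
q' = normalize(q + ½dt·q⊗(0,ω)) = (0.5114, 0.4550, 0.4549, 0.5696)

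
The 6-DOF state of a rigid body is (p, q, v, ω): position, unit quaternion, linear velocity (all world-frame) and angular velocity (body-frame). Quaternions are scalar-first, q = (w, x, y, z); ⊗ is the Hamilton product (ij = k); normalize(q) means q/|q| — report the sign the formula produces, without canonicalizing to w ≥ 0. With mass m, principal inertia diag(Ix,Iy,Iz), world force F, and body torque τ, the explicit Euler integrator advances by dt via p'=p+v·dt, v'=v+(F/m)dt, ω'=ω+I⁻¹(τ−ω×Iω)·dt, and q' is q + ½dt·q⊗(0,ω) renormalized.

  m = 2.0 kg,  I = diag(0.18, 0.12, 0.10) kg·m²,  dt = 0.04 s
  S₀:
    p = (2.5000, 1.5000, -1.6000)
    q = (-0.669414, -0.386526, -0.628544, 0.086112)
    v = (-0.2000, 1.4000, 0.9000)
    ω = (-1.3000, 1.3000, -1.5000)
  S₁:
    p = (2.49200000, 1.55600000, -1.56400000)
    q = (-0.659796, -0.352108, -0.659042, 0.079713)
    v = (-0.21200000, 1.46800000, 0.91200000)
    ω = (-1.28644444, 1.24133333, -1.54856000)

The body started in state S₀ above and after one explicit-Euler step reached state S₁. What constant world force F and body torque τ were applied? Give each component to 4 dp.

F = (-0.6000, 3.4000, 0.6000)
τ = (0.1000, -0.0200, -0.0200)

v₁ − v₀ = (-0.01200000, 0.06800000, 0.01200000)
applied force F = (-0.6000, 3.4000, 0.6000)
rate change Δω = (0.01355556, -0.05866667, -0.04856000)
applied torque τ = (0.1000, -0.0200, -0.0200)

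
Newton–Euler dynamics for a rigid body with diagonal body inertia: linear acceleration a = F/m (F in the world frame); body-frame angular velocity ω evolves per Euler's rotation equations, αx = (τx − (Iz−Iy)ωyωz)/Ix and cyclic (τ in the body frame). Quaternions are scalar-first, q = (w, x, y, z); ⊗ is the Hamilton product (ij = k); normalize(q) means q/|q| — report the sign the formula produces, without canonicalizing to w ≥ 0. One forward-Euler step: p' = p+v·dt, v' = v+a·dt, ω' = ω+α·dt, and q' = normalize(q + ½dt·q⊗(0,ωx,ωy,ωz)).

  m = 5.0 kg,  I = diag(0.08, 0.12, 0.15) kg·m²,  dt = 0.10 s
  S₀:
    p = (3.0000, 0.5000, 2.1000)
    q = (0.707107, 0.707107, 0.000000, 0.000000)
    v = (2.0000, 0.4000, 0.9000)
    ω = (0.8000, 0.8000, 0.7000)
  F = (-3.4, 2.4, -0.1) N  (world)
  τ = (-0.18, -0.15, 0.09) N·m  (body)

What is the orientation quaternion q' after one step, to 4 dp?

Hamilton product q⊗(0,ω) = (-0.5656856, 0.5656856, 0.0707107, 1.0606605)
q + ½dt·q⊗(0,ω), renormalized = (0.6773, 0.7338, 0.0035, 0.0529)

q' = (0.6773, 0.7338, 0.0035, 0.0529)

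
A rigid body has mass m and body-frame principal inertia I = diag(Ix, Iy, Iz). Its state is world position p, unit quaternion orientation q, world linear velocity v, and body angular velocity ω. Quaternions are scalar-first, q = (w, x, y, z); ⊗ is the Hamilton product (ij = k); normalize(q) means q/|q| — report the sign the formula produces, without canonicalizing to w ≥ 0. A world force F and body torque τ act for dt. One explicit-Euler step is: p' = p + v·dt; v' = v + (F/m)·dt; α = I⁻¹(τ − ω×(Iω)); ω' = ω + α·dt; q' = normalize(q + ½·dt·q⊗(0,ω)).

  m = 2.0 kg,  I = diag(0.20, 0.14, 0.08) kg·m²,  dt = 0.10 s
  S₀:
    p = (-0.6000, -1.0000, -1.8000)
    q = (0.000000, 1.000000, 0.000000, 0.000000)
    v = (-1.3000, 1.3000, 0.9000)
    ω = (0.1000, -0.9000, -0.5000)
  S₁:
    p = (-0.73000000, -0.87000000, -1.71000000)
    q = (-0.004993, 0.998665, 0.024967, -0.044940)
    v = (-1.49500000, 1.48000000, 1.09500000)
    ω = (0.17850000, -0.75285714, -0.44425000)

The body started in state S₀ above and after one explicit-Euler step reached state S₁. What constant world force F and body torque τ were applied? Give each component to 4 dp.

F = (-3.9000, 3.6000, 3.9000)
τ = (0.1300, 0.2000, 0.0500)

v₁ − v₀ = (-0.19500000, 0.18000000, 0.19500000)
applied force F = (-3.9000, 3.6000, 3.9000)
Δω = ω₁−ω₀ = (0.07850000, 0.14714286, 0.05575000)
ω₀×(Iω₀) = (-0.0270, -0.0060, 0.0054)
τ = I·(Δω/dt) + ω₀×(Iω₀) = (0.1300, 0.2000, 0.0500)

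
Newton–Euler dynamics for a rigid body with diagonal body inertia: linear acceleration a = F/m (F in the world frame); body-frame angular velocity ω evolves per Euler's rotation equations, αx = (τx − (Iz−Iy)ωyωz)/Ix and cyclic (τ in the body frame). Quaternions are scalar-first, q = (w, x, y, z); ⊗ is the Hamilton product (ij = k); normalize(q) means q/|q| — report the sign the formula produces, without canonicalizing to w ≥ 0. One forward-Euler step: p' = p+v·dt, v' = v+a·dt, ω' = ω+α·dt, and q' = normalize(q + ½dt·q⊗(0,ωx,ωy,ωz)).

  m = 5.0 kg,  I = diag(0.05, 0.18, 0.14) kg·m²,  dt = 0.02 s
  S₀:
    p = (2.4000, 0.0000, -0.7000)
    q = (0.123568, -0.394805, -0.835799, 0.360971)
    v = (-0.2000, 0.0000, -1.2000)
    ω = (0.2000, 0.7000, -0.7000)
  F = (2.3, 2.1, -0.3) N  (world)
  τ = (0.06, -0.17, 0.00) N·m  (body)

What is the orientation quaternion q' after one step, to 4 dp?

q' = (0.1327, -0.3912, -0.8369, 0.3590)

q⊗(0,ω) = (0.9167000, 0.3570932, -0.1176717, -0.1957013)
q + ½dt·q⊗(0,ω), renormalized = (0.1327, -0.3912, -0.8369, 0.3590)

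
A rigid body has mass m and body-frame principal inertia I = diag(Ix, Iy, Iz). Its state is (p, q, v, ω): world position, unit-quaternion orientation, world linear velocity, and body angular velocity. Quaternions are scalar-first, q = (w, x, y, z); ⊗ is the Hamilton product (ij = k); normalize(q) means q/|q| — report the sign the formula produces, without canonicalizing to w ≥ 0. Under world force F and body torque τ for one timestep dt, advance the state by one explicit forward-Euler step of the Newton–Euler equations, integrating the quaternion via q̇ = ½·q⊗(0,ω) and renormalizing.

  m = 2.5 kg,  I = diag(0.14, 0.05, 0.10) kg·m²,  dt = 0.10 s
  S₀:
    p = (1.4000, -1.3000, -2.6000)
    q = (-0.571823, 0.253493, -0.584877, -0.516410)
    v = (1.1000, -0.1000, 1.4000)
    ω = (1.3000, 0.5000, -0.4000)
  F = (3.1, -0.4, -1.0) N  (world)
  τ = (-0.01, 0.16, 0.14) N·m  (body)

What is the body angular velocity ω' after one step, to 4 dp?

ω' = (1.3000, 0.8616, -0.2015)

(τ − ω×Iω)/I = (0.0000, 3.6160, 1.9850)
ω + α·dt = (1.3000, 0.8616, -0.2015)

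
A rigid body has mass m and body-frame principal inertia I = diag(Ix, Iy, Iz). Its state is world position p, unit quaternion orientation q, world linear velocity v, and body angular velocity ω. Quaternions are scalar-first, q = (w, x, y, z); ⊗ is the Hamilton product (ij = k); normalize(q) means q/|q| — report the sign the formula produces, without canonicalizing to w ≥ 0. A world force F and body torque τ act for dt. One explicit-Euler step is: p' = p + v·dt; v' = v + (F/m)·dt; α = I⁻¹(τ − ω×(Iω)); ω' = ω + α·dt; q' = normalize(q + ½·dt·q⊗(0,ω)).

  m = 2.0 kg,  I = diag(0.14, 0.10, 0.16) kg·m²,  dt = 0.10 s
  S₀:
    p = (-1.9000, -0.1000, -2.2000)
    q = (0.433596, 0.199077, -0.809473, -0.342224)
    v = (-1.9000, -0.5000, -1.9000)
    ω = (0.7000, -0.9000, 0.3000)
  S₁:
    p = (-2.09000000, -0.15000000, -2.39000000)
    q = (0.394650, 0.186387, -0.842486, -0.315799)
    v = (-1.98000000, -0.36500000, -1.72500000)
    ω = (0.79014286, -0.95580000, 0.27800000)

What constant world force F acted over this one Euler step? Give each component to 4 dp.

v₁ − v₀ = (-0.08000000, 0.13500000, 0.17500000)
F = m·Δv/dt = (-1.6000, 2.7000, 3.5000)

F = (-1.6000, 2.7000, 3.5000)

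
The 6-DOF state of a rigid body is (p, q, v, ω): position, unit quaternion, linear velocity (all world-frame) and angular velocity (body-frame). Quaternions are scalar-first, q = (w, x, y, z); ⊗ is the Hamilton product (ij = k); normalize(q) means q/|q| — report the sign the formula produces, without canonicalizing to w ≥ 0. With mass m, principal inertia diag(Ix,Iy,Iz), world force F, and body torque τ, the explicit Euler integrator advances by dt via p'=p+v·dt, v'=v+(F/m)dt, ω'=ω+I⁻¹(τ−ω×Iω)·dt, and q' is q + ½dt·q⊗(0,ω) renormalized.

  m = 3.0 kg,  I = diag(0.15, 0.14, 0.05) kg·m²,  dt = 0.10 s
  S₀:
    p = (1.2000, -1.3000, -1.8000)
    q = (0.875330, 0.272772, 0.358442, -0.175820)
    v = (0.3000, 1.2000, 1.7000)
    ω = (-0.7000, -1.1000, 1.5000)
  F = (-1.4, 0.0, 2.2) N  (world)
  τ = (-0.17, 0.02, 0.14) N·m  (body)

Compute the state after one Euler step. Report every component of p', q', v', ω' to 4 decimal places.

angular accel α = (-2.1233, 0.8929, 2.9540)
ω' = ω + α·dt = (-0.9123, -1.0107, 1.7954)
q⊗(0,ω) = (0.8489566, -0.2684700, -1.2489470, 1.2638552)
q' = normalize(q + ½dt·q⊗(0,ω)) = (0.9133, 0.2581, 0.2945, -0.1121)
p + v·dt = (1.2300, -1.1800, -1.6300)
new velocity v' = (0.2533, 1.2000, 1.7733)

p' = (1.2300, -1.1800, -1.6300)
q' = (0.9133, 0.2581, 0.2945, -0.1121)
v' = (0.2533, 1.2000, 1.7733)
ω' = (-0.9123, -1.0107, 1.7954)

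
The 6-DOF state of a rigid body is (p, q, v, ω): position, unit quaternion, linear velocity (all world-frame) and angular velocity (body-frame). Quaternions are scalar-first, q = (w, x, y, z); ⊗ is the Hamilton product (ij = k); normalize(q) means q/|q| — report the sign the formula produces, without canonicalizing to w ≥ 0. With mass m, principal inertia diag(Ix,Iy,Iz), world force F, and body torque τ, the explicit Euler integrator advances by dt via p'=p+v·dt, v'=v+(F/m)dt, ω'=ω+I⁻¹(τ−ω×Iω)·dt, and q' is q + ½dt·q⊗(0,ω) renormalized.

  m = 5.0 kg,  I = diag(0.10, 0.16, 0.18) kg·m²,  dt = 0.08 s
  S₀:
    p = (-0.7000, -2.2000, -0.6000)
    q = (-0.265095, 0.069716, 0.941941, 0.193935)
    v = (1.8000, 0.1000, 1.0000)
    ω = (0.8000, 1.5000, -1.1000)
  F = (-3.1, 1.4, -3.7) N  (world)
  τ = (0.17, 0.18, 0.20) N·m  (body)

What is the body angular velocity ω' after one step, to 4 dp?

ω' = (0.9624, 1.5548, -1.0431)

(τ − ω×Iω)/I = (2.0300, 0.6850, 0.7111)
ω + α·dt = (0.9624, 1.5548, -1.0431)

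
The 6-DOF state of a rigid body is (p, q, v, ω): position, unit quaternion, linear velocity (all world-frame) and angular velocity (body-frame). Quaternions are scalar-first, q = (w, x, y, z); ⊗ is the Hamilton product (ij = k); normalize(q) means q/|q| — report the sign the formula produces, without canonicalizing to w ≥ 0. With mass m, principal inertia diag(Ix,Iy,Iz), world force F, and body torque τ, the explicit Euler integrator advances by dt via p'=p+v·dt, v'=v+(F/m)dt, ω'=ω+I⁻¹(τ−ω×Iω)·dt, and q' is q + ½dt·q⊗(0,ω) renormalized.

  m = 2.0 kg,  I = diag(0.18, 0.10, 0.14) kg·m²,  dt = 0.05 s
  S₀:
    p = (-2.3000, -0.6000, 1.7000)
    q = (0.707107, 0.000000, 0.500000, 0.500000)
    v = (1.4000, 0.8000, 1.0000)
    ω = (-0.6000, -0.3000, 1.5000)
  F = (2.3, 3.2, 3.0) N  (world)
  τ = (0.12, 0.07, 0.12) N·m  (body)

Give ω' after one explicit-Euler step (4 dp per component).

ω' = (-0.5617, -0.2470, 1.5480)

ω×(Iω) gyroscopic = (-0.0180, -0.0360, -0.0144)
(τ − ω×Iω)/I = (0.7667, 1.0600, 0.9600)
new body rate ω' = (-0.5617, -0.2470, 1.5480)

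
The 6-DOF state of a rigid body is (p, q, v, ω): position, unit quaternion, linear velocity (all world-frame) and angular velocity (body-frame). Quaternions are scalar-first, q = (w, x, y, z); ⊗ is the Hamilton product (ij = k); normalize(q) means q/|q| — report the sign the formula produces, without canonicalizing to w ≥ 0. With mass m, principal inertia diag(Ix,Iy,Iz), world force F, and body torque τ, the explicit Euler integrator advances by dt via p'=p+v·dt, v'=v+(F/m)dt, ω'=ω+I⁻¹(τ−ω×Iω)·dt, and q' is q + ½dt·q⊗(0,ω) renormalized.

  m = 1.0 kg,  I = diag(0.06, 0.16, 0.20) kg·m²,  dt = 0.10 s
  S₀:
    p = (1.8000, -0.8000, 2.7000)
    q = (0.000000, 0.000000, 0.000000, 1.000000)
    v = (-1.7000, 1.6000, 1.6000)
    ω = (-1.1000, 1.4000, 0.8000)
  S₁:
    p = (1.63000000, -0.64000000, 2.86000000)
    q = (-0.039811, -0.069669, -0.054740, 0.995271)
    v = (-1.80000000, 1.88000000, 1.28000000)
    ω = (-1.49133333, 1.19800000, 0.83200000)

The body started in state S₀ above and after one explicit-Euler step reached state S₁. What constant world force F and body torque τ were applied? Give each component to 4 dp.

rate change Δω = (-0.39133333, -0.20200000, 0.03200000)
gyro term ω₀×Iω₀ = (0.0448, 0.1232, -0.1540)
applied torque τ = (-0.1900, -0.2000, -0.0900)
velocity change Δv = (-0.10000000, 0.28000000, -0.32000000)
applied force F = (-1.0000, 2.8000, -3.2000)

F = (-1.0000, 2.8000, -3.2000)
τ = (-0.1900, -0.2000, -0.0900)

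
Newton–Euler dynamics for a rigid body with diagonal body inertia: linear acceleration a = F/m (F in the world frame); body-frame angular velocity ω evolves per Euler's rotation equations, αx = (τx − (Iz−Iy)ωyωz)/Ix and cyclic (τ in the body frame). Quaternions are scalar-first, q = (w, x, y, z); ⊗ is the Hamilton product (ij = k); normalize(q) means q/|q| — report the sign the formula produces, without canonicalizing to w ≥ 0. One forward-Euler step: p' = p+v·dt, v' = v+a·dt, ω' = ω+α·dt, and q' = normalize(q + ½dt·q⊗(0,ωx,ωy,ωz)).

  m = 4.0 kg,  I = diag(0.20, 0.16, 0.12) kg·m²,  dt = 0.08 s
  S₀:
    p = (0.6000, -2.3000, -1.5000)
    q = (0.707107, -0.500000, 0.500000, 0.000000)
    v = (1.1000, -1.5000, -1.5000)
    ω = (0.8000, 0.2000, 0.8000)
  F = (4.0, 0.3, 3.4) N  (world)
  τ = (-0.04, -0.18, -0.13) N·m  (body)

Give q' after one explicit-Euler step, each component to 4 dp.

q' = (0.7183, -0.4609, 0.5211, 0.0026)

Hamilton product q⊗(0,ω) = (0.3000000, 0.9656856, 0.5414214, 0.0656856)
updated quaternion q' = (0.7183, -0.4609, 0.5211, 0.0026)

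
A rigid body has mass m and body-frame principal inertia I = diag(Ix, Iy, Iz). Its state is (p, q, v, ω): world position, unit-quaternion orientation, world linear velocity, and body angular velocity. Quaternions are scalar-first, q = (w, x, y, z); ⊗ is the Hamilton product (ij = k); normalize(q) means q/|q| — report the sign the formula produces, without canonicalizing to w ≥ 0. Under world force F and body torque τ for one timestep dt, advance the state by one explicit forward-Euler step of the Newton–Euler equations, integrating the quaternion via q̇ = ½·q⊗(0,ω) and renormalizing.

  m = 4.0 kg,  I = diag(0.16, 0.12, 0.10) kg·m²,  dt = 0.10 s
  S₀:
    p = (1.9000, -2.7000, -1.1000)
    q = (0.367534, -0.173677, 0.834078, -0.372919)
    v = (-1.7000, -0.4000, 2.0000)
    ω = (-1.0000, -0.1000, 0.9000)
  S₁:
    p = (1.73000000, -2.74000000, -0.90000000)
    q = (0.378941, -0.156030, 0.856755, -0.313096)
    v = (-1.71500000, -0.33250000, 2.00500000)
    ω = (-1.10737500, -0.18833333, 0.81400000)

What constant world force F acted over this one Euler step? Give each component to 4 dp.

velocity change Δv = (-0.01500000, 0.06750000, 0.00500000)
m·(v₁−v₀)/dt = (-0.6000, 2.7000, 0.2000)

F = (-0.6000, 2.7000, 0.2000)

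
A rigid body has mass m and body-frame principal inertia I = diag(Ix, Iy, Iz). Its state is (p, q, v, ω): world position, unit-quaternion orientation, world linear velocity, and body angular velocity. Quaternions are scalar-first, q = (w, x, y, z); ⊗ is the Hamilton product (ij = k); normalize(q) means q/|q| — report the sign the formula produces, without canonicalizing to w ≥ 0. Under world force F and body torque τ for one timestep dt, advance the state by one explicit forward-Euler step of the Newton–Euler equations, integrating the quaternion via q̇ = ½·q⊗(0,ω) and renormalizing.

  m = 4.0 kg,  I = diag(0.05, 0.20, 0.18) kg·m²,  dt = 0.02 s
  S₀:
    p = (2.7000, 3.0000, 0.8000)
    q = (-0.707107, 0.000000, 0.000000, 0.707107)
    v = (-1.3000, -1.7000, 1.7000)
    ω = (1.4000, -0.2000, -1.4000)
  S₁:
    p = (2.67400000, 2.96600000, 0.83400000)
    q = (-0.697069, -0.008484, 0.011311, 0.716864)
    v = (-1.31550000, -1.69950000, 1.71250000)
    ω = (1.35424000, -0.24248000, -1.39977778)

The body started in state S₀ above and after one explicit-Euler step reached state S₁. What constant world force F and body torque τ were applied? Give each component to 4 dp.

Δω = ω₁−ω₀ = (-0.04576000, -0.04248000, 0.00022222)
precession coupling = (-0.0056, 0.2548, -0.0420)
τ = I·(Δω/dt) + ω₀×(Iω₀) = (-0.1200, -0.1700, -0.0400)
Δv = v₁−v₀ = (-0.01550000, 0.00050000, 0.01250000)
F = m·Δv/dt = (-3.1000, 0.1000, 2.5000)

F = (-3.1000, 0.1000, 2.5000)
τ = (-0.1200, -0.1700, -0.0400)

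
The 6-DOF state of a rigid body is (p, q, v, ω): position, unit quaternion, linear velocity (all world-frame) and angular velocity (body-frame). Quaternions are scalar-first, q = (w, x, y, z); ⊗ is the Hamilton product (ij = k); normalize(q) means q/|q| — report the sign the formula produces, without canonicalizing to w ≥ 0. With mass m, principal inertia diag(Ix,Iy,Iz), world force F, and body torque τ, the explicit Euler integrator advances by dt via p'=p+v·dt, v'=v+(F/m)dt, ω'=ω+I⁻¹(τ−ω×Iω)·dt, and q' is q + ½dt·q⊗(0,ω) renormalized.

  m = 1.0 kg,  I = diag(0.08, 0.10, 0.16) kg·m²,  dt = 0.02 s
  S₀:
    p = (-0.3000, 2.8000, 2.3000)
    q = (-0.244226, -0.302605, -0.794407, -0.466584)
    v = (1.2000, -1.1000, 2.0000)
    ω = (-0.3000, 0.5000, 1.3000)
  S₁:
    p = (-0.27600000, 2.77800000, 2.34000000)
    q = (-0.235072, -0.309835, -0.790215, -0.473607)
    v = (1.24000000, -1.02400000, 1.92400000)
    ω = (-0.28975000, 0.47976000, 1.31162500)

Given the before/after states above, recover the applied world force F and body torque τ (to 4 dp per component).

v₁ − v₀ = (0.04000000, 0.07600000, -0.07600000)
applied force F = (2.0000, 3.8000, -3.8000)
ω₁ − ω₀ = (0.01025000, -0.02024000, 0.01162500)
precession coupling = (0.0390, 0.0312, -0.0030)
τ = I·(Δω/dt) + ω₀×(Iω₀) = (0.0800, -0.0700, 0.0900)

F = (2.0000, 3.8000, -3.8000)
τ = (0.0800, -0.0700, 0.0900)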